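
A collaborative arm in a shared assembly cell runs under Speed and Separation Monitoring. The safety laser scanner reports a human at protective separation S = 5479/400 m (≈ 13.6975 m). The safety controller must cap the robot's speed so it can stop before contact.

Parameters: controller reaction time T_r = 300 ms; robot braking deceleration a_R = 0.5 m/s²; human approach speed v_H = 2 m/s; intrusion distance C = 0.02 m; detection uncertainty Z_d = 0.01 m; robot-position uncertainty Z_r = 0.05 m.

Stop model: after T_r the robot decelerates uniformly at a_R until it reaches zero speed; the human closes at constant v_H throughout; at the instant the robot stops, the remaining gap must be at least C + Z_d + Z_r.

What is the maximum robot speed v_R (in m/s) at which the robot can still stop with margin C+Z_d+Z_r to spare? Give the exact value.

collect terms ⇒ (1)·v_R² + (43/10)·v_R + (-5207/400) = 0
  disc = (43/10)² − 4·(1)·(-5207/400) = 1764/25 ; √disc = 42/5
  v_R = (−(43/10) + 42/5) / (2·(1)) = 41/20 m/s
check:
T_s = v_R/a_R = (41/20)/(1/2) = 4.1000 s
reaction-phase robot travel = 2.0500·0.3000 = 0.6150 m
robot under decel: 2.0500²/(2·0.5000) = 4.2025 m
human closes 2.0000·4.4000 = 8.8000 m
residual clearance needed = 0.0200+0.0100+0.0500 = 0.0800 m
sum ≈ 0.6150+4.2025+8.8000+0.0800 ≈ 13.6975 m = S ✓

v_R_max = 41/20 m/s = 2.0500 m/s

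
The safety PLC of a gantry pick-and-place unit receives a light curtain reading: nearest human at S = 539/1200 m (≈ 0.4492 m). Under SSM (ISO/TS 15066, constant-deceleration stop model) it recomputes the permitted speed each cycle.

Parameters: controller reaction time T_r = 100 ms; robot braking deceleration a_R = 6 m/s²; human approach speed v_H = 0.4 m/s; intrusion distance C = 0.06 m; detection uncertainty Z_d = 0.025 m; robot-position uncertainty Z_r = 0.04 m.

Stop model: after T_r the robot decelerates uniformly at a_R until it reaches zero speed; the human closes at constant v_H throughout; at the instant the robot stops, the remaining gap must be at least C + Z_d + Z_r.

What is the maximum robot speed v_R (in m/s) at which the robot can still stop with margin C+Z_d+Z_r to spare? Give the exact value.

at the boundary: (1/12)·v² + (1/6)·v + (-341/1200) = 0
  disc = (1/6)² − 4·(1/12)·(-341/1200) = 49/400 ; √disc = 7/20
  v_R = (−(1/6) + 7/20) / (2·(1/12)) = 11/10 m/s
check:
T_s = v_R/a_R = (11/10)/6 = 0.1833 s
reaction-phase robot travel = 1.1000·0.1000 = 0.1100 m
braking distance = 1.1000²/(2·6.0000) = 0.1008 m
person approaches 0.4000·(0.1000+0.1833) = 0.1133 m
margins: 0.0600+0.0250+0.0400 = 0.1250 m
sum ≈ 0.1100+0.1008+0.1133+0.1250 ≈ 0.4492 m = S ✓

v_R_max = 11/10 m/s = 1.1000 m/s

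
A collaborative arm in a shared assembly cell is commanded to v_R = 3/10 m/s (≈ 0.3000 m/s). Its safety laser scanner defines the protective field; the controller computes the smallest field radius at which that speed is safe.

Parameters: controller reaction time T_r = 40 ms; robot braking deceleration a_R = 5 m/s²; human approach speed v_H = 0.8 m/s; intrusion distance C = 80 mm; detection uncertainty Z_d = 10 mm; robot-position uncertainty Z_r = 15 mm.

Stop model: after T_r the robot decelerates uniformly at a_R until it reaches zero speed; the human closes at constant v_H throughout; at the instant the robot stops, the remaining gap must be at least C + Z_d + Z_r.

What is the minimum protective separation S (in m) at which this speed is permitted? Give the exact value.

T_s = v_R/a_R = (3/10)/5 = 0.0600 s
reaction-phase robot travel = 0.3000·0.0400 = 0.0120 m
robot under decel: 0.3000²/(2·5.0000) = 0.0090 m
person approaches 0.8000·(0.0400+0.0600) = 0.0800 m
C+Z_d+Z_r = 0.0800+0.0100+0.0150 = 0.1050 m
S_min ≈ 0.0120+0.0090+0.0800+0.1050  ⇒  S_min = 103/500 m

S_min = 103/500 m = 0.2060 m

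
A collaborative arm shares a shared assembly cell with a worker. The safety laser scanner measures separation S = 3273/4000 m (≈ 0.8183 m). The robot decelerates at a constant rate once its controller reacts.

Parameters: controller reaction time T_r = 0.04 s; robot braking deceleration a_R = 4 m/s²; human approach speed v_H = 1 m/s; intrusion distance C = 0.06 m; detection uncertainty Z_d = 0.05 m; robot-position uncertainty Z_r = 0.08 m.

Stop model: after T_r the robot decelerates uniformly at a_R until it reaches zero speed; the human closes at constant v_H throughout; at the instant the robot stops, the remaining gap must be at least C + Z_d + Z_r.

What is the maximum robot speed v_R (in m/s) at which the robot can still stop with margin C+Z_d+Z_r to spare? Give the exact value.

collect terms ⇒ (1/8)·v_R² + (29/100)·v_R + (-2353/4000) = 0
  disc = (29/100)² − 4·(1/8)·(-2353/4000) = 15129/40000 ; √disc = 123/200
  v_R = (−(29/100) + 123/200) / (2·(1/8)) = 13/10 m/s
check:
T_s = v_R/a_R = (13/10)/4 = 0.3250 s
robot in T_r: 1.3000·0.0400 = 0.0520 m
braking distance = 1.3000²/(2·4.0000) = 0.2112 m
person approaches 1.0000·(0.0400+0.3250) = 0.3650 m
residual clearance needed = 0.0600+0.0500+0.0800 = 0.1900 m
sum ≈ 0.0520+0.2112+0.3650+0.1900 ≈ 0.8183 m = S ✓

v_R_max = 13/10 m/s = 1.3000 m/s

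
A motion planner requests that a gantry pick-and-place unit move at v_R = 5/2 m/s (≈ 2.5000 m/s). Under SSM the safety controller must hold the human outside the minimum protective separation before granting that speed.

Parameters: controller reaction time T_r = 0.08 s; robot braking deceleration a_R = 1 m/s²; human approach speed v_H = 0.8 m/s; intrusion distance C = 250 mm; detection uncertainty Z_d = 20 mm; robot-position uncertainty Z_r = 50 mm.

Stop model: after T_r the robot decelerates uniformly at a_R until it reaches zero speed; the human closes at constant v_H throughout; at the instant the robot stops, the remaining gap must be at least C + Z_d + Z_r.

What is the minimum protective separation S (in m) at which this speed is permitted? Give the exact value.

S_min = 5709/1000 m = 5.7090 m

stop time T_s = (5/2)/1 = 2.5000 s
robot in T_r: 2.5000·0.0800 = 0.2000 m
robot covers 2.5000·2.5000 − ½·1.0000·2.5000² = 3.1250 m while stopping
human over T_r+T_s: 0.8000·(0.0800+2.5000) = 2.0640 m
C+Z_d+Z_r = 0.2500+0.0200+0.0500 = 0.3200 m
S_min ≈ 0.2000+3.1250+2.0640+0.3200  ⇒  S_min = 5709/1000 m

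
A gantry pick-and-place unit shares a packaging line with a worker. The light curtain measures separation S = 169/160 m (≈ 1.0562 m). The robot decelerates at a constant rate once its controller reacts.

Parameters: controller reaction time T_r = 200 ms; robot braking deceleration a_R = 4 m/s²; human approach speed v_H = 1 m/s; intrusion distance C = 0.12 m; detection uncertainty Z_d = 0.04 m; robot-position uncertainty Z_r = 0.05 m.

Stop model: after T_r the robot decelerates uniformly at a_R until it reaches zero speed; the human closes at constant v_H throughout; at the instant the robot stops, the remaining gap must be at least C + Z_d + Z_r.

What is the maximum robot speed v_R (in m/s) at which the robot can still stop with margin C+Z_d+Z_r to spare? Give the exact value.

collect terms ⇒ (1/8)·v_R² + (9/20)·v_R + (-517/800) = 0
  disc = (9/20)² − 4·(1/8)·(-517/800) = 841/1600 ; √disc = 29/40
  v_R = (−(9/20) + 29/40) / (2·(1/8)) = 11/10 m/s
check:
stop time T_s = (11/10)/4 = 0.2750 s
reaction-phase robot travel = 1.1000·0.2000 = 0.2200 m
braking distance = 1.1000²/(2·4.0000) = 0.1512 m
human closes 1.0000·0.4750 = 0.4750 m
C+Z_d+Z_r = 0.1200+0.0400+0.0500 = 0.2100 m
sum ≈ 0.2200+0.1512+0.4750+0.2100 ≈ 1.0562 m = S ✓

v_R_max = 11/10 m/s = 1.1000 m/s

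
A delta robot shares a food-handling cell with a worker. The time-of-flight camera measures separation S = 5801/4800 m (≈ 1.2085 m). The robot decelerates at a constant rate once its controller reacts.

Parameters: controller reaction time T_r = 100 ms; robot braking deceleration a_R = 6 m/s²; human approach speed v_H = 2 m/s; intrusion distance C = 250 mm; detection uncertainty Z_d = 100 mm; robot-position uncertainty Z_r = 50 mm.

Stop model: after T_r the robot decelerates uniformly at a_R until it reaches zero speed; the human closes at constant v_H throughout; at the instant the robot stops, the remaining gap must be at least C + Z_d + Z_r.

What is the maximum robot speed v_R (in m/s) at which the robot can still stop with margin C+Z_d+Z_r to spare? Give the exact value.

collect terms ⇒ (1/12)·v_R² + (13/30)·v_R + (-2921/4800) = 0
  disc = (13/30)² − 4·(1/12)·(-2921/4800) = 25/64 ; √disc = 5/8
  v_R = (−(13/30) + 5/8) / (2·(1/12)) = 23/20 m/s
check:
T_s = v_R/a_R = (23/20)/6 = 0.1917 s
robot covers v_R·T_r = 1.1500·0.1000 = 0.1150 m before braking
robot covers 1.1500·0.1917 − ½·6.0000·0.1917² = 0.1102 m while stopping
human over T_r+T_s: 2.0000·(0.1000+0.1917) = 0.5833 m
residual clearance needed = 0.2500+0.1000+0.0500 = 0.4000 m
sum ≈ 0.1150+0.1102+0.5833+0.4000 ≈ 1.2085 m = S ✓

v_R_max = 23/20 m/s = 1.1500 m/s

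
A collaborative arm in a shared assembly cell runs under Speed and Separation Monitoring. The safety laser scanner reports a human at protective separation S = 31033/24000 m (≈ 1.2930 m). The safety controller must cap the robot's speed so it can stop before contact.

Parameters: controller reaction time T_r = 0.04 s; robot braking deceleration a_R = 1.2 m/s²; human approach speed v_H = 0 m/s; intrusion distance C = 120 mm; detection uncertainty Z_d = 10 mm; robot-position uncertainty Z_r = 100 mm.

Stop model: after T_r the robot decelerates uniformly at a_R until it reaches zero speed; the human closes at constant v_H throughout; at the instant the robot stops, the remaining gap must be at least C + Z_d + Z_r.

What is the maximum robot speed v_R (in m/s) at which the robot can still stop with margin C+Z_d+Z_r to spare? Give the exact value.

quadratic (5/12)·v² + (1/25)·v + (-25513/24000) = 0
  disc = (1/25)² − 4·(5/12)·(-25513/24000) = 638401/360000 ; √disc = 799/600
  v_R = (−(1/25) + 799/600) / (2·(5/12)) = 31/20 m/s
check:
braking lasts T_s = (31/20)/(6/5) = 1.2917 s
reaction-phase robot travel = 1.5500·0.0400 = 0.0620 m
robot covers 1.5500·1.2917 − ½·1.2000·1.2917² = 1.0010 m while stopping
person approaches 0.0000·(0.0400+1.2917) = 0.0000 m
residual clearance needed = 0.1200+0.0100+0.1000 = 0.2300 m
sum ≈ 0.0620+1.0010+0.0000+0.2300 ≈ 1.2930 m = S ✓

v_R_max = 31/20 m/s = 1.5500 m/s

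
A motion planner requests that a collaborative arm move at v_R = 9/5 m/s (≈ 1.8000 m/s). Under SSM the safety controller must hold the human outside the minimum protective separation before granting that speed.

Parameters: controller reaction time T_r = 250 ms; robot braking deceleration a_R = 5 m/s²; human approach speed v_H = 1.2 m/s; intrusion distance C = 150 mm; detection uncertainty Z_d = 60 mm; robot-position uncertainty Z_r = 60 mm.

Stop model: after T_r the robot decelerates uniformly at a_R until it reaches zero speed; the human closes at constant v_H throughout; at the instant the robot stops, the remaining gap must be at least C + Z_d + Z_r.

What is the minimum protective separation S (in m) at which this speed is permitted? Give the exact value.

T_s = v_R/a_R = (9/5)/5 = 0.3600 s
reaction-phase robot travel = 1.8000·0.2500 = 0.4500 m
braking distance = 1.8000²/(2·5.0000) = 0.3240 m
human over T_r+T_s: 1.2000·(0.2500+0.3600) = 0.7320 m
margins: 0.1500+0.0600+0.0600 = 0.2700 m
S_min ≈ 0.4500+0.3240+0.7320+0.2700  ⇒  S_min = 222/125 m

S_min = 222/125 m = 1.7760 m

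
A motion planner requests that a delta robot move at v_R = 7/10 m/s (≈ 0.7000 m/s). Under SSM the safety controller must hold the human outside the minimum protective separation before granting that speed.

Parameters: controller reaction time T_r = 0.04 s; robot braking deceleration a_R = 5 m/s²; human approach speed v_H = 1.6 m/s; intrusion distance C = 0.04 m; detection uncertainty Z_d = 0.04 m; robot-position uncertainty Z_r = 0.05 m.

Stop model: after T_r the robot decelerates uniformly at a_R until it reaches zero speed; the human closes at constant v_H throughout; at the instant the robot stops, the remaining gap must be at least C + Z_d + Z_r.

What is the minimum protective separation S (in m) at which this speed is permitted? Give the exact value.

stop time T_s = (7/10)/5 = 0.1400 s
robot in T_r: 0.7000·0.0400 = 0.0280 m
robot under decel: 0.7000²/(2·5.0000) = 0.0490 m
human closes 1.6000·0.1800 = 0.2880 m
residual clearance needed = 0.0400+0.0400+0.0500 = 0.1300 m
S_min ≈ 0.0280+0.0490+0.2880+0.1300  ⇒  S_min = 99/200 m

S_min = 99/200 m = 0.4950 m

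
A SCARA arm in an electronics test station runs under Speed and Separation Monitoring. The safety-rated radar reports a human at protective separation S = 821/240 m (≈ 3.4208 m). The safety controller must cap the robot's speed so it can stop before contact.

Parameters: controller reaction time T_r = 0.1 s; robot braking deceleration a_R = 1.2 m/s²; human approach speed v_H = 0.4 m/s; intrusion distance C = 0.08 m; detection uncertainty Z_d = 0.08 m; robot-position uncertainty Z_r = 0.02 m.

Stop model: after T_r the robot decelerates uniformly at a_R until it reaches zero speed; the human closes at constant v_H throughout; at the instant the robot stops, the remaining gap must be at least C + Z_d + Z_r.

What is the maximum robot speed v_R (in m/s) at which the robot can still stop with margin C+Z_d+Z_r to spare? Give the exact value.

v_R_max = 23/10 m/s = 2.3000 m/s

at the boundary: (5/12)·v² + (13/30)·v + (-3841/1200) = 0
  disc = (13/30)² − 4·(5/12)·(-3841/1200) = 2209/400 ; √disc = 47/20
  v_R = (−(13/30) + 47/20) / (2·(5/12)) = 23/10 m/s
check:
braking lasts T_s = (23/10)/(6/5) = 1.9167 s
robot covers v_R·T_r = 2.3000·0.1000 = 0.2300 m before braking
braking distance = 2.3000²/(2·1.2000) = 2.2042 m
human over T_r+T_s: 0.4000·(0.1000+1.9167) = 0.8067 m
residual clearance needed = 0.0800+0.0800+0.0200 = 0.1800 m
sum ≈ 0.2300+2.2042+0.8067+0.1800 ≈ 3.4208 m = S ✓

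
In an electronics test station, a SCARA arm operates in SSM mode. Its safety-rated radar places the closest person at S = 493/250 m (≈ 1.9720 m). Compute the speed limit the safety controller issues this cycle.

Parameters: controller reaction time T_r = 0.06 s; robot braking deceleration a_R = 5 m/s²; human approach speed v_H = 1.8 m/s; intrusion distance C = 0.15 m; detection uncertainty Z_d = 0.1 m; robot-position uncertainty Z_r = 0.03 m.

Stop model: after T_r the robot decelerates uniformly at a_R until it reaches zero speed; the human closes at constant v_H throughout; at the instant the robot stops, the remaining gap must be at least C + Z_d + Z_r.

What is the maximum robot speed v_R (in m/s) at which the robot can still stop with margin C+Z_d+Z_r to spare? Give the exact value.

v_R_max = 12/5 m/s = 2.4000 m/s

collect terms ⇒ (1/10)·v_R² + (21/50)·v_R + (-198/125) = 0
  disc = (21/50)² − 4·(1/10)·(-198/125) = 81/100 ; √disc = 9/10
  v_R = (−(21/50) + 9/10) / (2·(1/10)) = 12/5 m/s
check:
braking lasts T_s = (12/5)/5 = 0.4800 s
reaction-phase robot travel = 2.4000·0.0600 = 0.1440 m
braking distance = 2.4000²/(2·5.0000) = 0.5760 m
human over T_r+T_s: 1.8000·(0.0600+0.4800) = 0.9720 m
C+Z_d+Z_r = 0.1500+0.1000+0.0300 = 0.2800 m
sum ≈ 0.1440+0.5760+0.9720+0.2800 ≈ 1.9720 m = S ✓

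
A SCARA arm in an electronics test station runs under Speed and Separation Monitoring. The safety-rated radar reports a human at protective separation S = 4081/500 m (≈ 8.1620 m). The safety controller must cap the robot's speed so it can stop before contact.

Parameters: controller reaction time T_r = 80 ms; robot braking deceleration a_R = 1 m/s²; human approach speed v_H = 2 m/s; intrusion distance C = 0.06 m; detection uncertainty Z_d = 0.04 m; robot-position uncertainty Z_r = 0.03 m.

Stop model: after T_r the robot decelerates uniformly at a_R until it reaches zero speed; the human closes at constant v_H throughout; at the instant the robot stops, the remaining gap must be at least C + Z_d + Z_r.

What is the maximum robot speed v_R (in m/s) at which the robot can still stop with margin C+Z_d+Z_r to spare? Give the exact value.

collect terms ⇒ (1/2)·v_R² + (52/25)·v_R + (-984/125) = 0
  disc = (52/25)² − 4·(1/2)·(-984/125) = 12544/625 ; √disc = 112/25
  v_R = (−(52/25) + 112/25) / (2·(1/2)) = 12/5 m/s
check:
T_s = v_R/a_R = (12/5)/1 = 2.4000 s
reaction-phase robot travel = 2.4000·0.0800 = 0.1920 m
robot covers 2.4000·2.4000 − ½·1.0000·2.4000² = 2.8800 m while stopping
human closes 2.0000·2.4800 = 4.9600 m
margins: 0.0600+0.0400+0.0300 = 0.1300 m
sum ≈ 0.1920+2.8800+4.9600+0.1300 ≈ 8.1620 m = S ✓

v_R_max = 12/5 m/s = 2.4000 m/s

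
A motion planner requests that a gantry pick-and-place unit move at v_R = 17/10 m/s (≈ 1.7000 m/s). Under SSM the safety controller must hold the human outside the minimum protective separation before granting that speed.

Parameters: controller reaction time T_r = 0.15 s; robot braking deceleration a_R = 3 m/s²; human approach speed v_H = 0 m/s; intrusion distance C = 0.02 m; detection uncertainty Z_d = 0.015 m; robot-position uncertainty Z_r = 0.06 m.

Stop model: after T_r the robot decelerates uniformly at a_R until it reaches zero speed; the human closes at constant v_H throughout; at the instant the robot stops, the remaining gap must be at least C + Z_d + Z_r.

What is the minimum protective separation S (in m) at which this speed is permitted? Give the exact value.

T_s = v_R/a_R = (17/10)/3 = 0.5667 s
reaction-phase robot travel = 1.7000·0.1500 = 0.2550 m
robot covers 1.7000·0.5667 − ½·3.0000·0.5667² = 0.4817 m while stopping
person approaches 0.0000·(0.1500+0.5667) = 0.0000 m
margins: 0.0200+0.0150+0.0600 = 0.0950 m
S_min ≈ 0.2550+0.4817+0.0000+0.0950  ⇒  S_min = 499/600 m

S_min = 499/600 m = 0.8317 m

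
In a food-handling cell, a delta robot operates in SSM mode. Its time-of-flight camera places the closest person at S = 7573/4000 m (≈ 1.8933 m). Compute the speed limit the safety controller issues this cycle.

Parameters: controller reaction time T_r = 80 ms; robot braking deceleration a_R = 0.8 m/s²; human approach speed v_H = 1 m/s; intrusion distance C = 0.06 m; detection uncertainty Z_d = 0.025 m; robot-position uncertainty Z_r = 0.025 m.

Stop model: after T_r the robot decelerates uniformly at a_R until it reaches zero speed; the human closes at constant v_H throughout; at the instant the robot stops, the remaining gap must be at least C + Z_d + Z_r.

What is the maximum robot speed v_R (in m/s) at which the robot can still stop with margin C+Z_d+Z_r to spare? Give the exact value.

collect terms ⇒ (5/8)·v_R² + (133/100)·v_R + (-6813/4000) = 0
  disc = (133/100)² − 4·(5/8)·(-6813/4000) = 241081/40000 ; √disc = 491/200
  v_R = (−(133/100) + 491/200) / (2·(5/8)) = 9/10 m/s
check:
braking lasts T_s = (9/10)/(4/5) = 1.1250 s
robot covers v_R·T_r = 0.9000·0.0800 = 0.0720 m before braking
robot under decel: 0.9000²/(2·0.8000) = 0.5062 m
human closes 1.0000·1.2050 = 1.2050 m
C+Z_d+Z_r = 0.0600+0.0250+0.0250 = 0.1100 m
sum ≈ 0.0720+0.5062+1.2050+0.1100 ≈ 1.8933 m = S ✓

v_R_max = 9/10 m/s = 0.9000 m/s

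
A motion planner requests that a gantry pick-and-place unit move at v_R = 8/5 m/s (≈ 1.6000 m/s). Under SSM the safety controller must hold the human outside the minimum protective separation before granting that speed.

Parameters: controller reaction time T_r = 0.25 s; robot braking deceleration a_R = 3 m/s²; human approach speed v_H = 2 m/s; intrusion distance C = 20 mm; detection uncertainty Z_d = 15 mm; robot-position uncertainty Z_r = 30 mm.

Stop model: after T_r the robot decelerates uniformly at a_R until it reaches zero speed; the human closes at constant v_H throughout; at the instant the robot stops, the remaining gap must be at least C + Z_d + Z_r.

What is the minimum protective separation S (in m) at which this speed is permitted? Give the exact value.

S_min = 59/24 m = 2.4583 m

stop time T_s = (8/5)/3 = 0.5333 s
robot covers v_R·T_r = 1.6000·0.2500 = 0.4000 m before braking
robot covers 1.6000·0.5333 − ½·3.0000·0.5333² = 0.4267 m while stopping
person approaches 2.0000·(0.2500+0.5333) = 1.5667 m
margins: 0.0200+0.0150+0.0300 = 0.0650 m
S_min ≈ 0.4000+0.4267+1.5667+0.0650  ⇒  S_min = 59/24 m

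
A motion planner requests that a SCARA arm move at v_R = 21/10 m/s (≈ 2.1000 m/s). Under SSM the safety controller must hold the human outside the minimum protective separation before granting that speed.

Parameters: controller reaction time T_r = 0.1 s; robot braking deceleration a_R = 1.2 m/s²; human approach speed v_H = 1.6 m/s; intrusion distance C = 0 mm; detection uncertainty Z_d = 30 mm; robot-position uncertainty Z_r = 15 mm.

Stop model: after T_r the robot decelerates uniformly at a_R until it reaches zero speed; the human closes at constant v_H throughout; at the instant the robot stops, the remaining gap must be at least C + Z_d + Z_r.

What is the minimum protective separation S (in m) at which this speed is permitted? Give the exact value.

T_s = v_R/a_R = (21/10)/(6/5) = 1.7500 s
reaction-phase robot travel = 2.1000·0.1000 = 0.2100 m
braking distance = 2.1000²/(2·1.2000) = 1.8375 m
person approaches 1.6000·(0.1000+1.7500) = 2.9600 m
C+Z_d+Z_r = 0.0000+0.0300+0.0150 = 0.0450 m
S_min ≈ 0.2100+1.8375+2.9600+0.0450  ⇒  S_min = 2021/400 m

S_min = 2021/400 m = 5.0525 m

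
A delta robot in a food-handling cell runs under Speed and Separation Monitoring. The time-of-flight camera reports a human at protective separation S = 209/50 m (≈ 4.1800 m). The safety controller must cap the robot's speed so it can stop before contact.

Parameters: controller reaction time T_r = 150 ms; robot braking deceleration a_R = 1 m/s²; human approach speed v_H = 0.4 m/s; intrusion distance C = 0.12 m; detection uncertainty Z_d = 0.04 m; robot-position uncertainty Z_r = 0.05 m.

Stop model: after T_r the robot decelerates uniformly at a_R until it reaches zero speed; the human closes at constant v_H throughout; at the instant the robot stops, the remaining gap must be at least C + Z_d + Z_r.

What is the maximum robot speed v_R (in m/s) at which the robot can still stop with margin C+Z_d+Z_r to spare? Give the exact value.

v_R_max = 23/10 m/s = 2.3000 m/s

quadratic (1/2)·v² + (11/20)·v + (-391/100) = 0
  disc = (11/20)² − 4·(1/2)·(-391/100) = 3249/400 ; √disc = 57/20
  v_R = (−(11/20) + 57/20) / (2·(1/2)) = 23/10 m/s
check:
T_s = v_R/a_R = (23/10)/1 = 2.3000 s
robot covers v_R·T_r = 2.3000·0.1500 = 0.3450 m before braking
robot covers 2.3000·2.3000 − ½·1.0000·2.3000² = 2.6450 m while stopping
human closes 0.4000·2.4500 = 0.9800 m
C+Z_d+Z_r = 0.1200+0.0400+0.0500 = 0.2100 m
sum ≈ 0.3450+2.6450+0.9800+0.2100 ≈ 4.1800 m = S ✓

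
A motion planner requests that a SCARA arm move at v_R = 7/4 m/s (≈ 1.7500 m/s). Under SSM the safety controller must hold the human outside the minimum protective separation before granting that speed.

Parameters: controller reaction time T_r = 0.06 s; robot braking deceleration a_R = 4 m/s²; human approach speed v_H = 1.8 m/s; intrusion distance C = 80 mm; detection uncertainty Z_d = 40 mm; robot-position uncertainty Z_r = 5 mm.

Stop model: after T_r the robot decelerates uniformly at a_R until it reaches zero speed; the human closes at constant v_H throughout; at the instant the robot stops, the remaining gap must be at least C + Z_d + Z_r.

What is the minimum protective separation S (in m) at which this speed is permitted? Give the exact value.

S_min = 24133/16000 m = 1.5083 m

T_s = v_R/a_R = (7/4)/4 = 0.4375 s
robot covers v_R·T_r = 1.7500·0.0600 = 0.1050 m before braking
robot covers 1.7500·0.4375 − ½·4.0000·0.4375² = 0.3828 m while stopping
human over T_r+T_s: 1.8000·(0.0600+0.4375) = 0.8955 m
residual clearance needed = 0.0800+0.0400+0.0050 = 0.1250 m
S_min ≈ 0.1050+0.3828+0.8955+0.1250  ⇒  S_min = 24133/16000 m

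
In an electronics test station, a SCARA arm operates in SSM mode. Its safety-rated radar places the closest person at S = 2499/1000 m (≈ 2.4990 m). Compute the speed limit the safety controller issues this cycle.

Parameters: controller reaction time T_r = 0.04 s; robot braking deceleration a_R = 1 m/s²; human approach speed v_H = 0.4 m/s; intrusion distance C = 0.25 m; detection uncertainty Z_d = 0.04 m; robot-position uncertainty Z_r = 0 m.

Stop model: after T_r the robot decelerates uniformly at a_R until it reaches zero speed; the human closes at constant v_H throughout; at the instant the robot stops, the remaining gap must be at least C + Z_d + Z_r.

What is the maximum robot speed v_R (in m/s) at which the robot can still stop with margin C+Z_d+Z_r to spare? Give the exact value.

v_R_max = 17/10 m/s = 1.7000 m/s

quadratic (1/2)·v² + (11/25)·v + (-2193/1000) = 0
  disc = (11/25)² − 4·(1/2)·(-2193/1000) = 11449/2500 ; √disc = 107/50
  v_R = (−(11/25) + 107/50) / (2·(1/2)) = 17/10 m/s
check:
braking lasts T_s = (17/10)/1 = 1.7000 s
reaction-phase robot travel = 1.7000·0.0400 = 0.0680 m
braking distance = 1.7000²/(2·1.0000) = 1.4450 m
human over T_r+T_s: 0.4000·(0.0400+1.7000) = 0.6960 m
C+Z_d+Z_r = 0.2500+0.0400+0.0000 = 0.2900 m
sum ≈ 0.0680+1.4450+0.6960+0.2900 ≈ 2.4990 m = S ✓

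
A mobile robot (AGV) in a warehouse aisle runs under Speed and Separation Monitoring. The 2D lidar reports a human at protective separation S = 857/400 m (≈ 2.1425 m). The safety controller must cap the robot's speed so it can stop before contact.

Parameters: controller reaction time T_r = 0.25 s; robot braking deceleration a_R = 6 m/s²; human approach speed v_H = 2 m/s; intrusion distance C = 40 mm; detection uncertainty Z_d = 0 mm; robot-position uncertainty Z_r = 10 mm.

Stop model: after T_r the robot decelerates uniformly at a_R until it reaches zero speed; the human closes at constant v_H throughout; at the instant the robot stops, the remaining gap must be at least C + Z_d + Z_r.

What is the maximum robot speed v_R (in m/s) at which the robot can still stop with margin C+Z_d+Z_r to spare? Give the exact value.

v_R_max = 21/10 m/s = 2.1000 m/s

quadratic (1/12)·v² + (7/12)·v + (-637/400) = 0
  disc = (7/12)² − 4·(1/12)·(-637/400) = 196/225 ; √disc = 14/15
  v_R = (−(7/12) + 14/15) / (2·(1/12)) = 21/10 m/s
check:
braking lasts T_s = (21/10)/6 = 0.3500 s
reaction-phase robot travel = 2.1000·0.2500 = 0.5250 m
robot under decel: 2.1000²/(2·6.0000) = 0.3675 m
person approaches 2.0000·(0.2500+0.3500) = 1.2000 m
margins: 0.0400+0.0000+0.0100 = 0.0500 m
sum ≈ 0.5250+0.3675+1.2000+0.0500 ≈ 2.1425 m = S ✓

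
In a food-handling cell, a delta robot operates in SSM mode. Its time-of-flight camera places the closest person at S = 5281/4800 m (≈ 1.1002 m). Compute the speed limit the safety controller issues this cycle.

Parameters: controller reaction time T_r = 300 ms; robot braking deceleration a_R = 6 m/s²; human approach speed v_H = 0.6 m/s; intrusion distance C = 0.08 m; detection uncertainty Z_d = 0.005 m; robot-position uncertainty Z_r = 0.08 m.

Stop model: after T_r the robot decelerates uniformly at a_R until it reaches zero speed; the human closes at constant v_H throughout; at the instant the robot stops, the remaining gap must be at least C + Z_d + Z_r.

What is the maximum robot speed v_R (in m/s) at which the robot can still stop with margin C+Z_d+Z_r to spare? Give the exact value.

quadratic (1/12)·v² + (2/5)·v + (-145/192) = 0
  disc = (2/5)² − 4·(1/12)·(-145/192) = 5929/14400 ; √disc = 77/120
  v_R = (−(2/5) + 77/120) / (2·(1/12)) = 29/20 m/s
check:
T_s = v_R/a_R = (29/20)/6 = 0.2417 s
reaction-phase robot travel = 1.4500·0.3000 = 0.4350 m
robot under decel: 1.4500²/(2·6.0000) = 0.1752 m
human closes 0.6000·0.5417 = 0.3250 m
C+Z_d+Z_r = 0.0800+0.0050+0.0800 = 0.1650 m
sum ≈ 0.4350+0.1752+0.3250+0.1650 ≈ 1.1002 m = S ✓

v_R_max = 29/20 m/s = 1.4500 m/s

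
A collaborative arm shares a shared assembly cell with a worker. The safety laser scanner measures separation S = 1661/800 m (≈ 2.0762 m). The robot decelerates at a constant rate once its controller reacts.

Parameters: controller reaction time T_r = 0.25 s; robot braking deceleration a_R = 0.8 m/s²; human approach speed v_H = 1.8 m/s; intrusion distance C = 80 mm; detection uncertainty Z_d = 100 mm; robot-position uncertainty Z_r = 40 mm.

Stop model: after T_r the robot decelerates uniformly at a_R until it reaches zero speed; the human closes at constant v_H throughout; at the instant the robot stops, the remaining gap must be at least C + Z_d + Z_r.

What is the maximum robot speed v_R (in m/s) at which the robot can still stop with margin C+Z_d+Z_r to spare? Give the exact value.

v_R_max = 1/2 m/s = 0.5000 m/s

quadratic (5/8)·v² + (5/2)·v + (-45/32) = 0
  disc = (5/2)² − 4·(5/8)·(-45/32) = 625/64 ; √disc = 25/8
  v_R = (−(5/2) + 25/8) / (2·(5/8)) = 1/2 m/s
check:
stop time T_s = (1/2)/(4/5) = 0.6250 s
robot covers v_R·T_r = 0.5000·0.2500 = 0.1250 m before braking
braking distance = 0.5000²/(2·0.8000) = 0.1562 m
human over T_r+T_s: 1.8000·(0.2500+0.6250) = 1.5750 m
residual clearance needed = 0.0800+0.1000+0.0400 = 0.2200 m
sum ≈ 0.1250+0.1562+1.5750+0.2200 ≈ 2.0762 m = S ✓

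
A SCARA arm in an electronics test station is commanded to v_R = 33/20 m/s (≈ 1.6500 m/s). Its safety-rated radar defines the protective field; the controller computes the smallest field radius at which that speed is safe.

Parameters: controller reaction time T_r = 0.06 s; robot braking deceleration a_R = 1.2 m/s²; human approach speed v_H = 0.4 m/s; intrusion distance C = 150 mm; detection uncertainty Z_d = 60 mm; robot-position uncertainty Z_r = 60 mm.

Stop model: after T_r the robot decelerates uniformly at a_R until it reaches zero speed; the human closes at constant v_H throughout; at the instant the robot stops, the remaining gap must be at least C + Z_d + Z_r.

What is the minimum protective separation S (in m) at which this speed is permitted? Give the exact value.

S_min = 16619/8000 m = 2.0774 m

T_s = v_R/a_R = (33/20)/(6/5) = 1.3750 s
robot in T_r: 1.6500·0.0600 = 0.0990 m
robot under decel: 1.6500²/(2·1.2000) = 1.1344 m
human closes 0.4000·1.4350 = 0.5740 m
residual clearance needed = 0.1500+0.0600+0.0600 = 0.2700 m
S_min ≈ 0.0990+1.1344+0.5740+0.2700  ⇒  S_min = 16619/8000 m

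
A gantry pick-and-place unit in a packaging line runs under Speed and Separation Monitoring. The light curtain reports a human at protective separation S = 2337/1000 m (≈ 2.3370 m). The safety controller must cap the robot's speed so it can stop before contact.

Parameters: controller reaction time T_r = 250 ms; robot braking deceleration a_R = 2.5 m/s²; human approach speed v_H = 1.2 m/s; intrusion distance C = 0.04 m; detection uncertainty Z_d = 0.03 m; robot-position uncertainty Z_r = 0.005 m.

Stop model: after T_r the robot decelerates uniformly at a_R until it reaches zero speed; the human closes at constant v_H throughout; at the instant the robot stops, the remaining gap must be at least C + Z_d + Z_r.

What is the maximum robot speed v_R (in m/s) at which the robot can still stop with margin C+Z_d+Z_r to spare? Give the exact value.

v_R_max = 9/5 m/s = 1.8000 m/s

at the boundary: (1/5)·v² + (73/100)·v + (-981/500) = 0
  disc = (73/100)² − 4·(1/5)·(-981/500) = 841/400 ; √disc = 29/20
  v_R = (−(73/100) + 29/20) / (2·(1/5)) = 9/5 m/s
check:
braking lasts T_s = (9/5)/(5/2) = 0.7200 s
robot in T_r: 1.8000·0.2500 = 0.4500 m
robot covers 1.8000·0.7200 − ½·2.5000·0.7200² = 0.6480 m while stopping
human over T_r+T_s: 1.2000·(0.2500+0.7200) = 1.1640 m
residual clearance needed = 0.0400+0.0300+0.0050 = 0.0750 m
sum ≈ 0.4500+0.6480+1.1640+0.0750 ≈ 2.3370 m = S ✓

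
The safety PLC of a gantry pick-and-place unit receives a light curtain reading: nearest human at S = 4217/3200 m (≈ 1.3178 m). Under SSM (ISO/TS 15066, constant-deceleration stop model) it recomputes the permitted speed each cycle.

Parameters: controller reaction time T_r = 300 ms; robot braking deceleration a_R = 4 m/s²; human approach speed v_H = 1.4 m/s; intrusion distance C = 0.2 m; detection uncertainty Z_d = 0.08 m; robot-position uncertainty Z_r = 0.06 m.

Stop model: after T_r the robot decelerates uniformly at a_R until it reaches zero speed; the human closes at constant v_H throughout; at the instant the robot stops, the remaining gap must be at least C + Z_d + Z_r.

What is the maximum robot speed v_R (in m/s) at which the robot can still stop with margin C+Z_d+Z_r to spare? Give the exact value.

v_R_max = 3/4 m/s = 0.7500 m/s

at the boundary: (1/8)·v² + (13/20)·v + (-357/640) = 0
  disc = (13/20)² − 4·(1/8)·(-357/640) = 4489/6400 ; √disc = 67/80
  v_R = (−(13/20) + 67/80) / (2·(1/8)) = 3/4 m/s
check:
stop time T_s = (3/4)/4 = 0.1875 s
robot in T_r: 0.7500·0.3000 = 0.2250 m
robot covers 0.7500·0.1875 − ½·4.0000·0.1875² = 0.0703 m while stopping
human closes 1.4000·0.4875 = 0.6825 m
C+Z_d+Z_r = 0.2000+0.0800+0.0600 = 0.3400 m
sum ≈ 0.2250+0.0703+0.6825+0.3400 ≈ 1.3178 m = S ✓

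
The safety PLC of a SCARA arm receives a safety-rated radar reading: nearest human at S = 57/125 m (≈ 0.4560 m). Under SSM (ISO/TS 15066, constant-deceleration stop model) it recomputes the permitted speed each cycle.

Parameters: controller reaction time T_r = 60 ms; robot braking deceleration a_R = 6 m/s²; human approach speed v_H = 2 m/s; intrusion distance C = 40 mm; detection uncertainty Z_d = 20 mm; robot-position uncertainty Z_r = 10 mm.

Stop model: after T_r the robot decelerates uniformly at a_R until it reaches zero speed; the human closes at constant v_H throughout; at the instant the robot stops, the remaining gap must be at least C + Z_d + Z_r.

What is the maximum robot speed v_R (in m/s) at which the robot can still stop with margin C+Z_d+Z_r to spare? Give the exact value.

at the boundary: (1/12)·v² + (59/150)·v + (-133/500) = 0
  disc = (59/150)² − 4·(1/12)·(-133/500) = 1369/5625 ; √disc = 37/75
  v_R = (−(59/150) + 37/75) / (2·(1/12)) = 3/5 m/s
check:
stop time T_s = (3/5)/6 = 0.1000 s
robot covers v_R·T_r = 0.6000·0.0600 = 0.0360 m before braking
robot under decel: 0.6000²/(2·6.0000) = 0.0300 m
person approaches 2.0000·(0.0600+0.1000) = 0.3200 m
residual clearance needed = 0.0400+0.0200+0.0100 = 0.0700 m
sum ≈ 0.0360+0.0300+0.3200+0.0700 ≈ 0.4560 m = S ✓

v_R_max = 3/5 m/s = 0.6000 m/s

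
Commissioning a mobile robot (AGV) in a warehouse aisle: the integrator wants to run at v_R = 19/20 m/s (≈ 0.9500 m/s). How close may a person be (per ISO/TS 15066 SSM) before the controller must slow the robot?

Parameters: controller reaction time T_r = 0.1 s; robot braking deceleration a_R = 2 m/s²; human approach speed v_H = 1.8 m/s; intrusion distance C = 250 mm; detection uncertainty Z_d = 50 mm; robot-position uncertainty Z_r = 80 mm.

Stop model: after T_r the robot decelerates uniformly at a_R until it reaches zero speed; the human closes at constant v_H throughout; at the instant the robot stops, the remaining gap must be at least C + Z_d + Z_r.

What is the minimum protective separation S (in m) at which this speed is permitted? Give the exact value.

S_min = 2777/1600 m = 1.7356 m

stop time T_s = (19/20)/2 = 0.4750 s
robot in T_r: 0.9500·0.1000 = 0.0950 m
robot covers 0.9500·0.4750 − ½·2.0000·0.4750² = 0.2256 m while stopping
human over T_r+T_s: 1.8000·(0.1000+0.4750) = 1.0350 m
C+Z_d+Z_r = 0.2500+0.0500+0.0800 = 0.3800 m
S_min ≈ 0.0950+0.2256+1.0350+0.3800  ⇒  S_min = 2777/1600 m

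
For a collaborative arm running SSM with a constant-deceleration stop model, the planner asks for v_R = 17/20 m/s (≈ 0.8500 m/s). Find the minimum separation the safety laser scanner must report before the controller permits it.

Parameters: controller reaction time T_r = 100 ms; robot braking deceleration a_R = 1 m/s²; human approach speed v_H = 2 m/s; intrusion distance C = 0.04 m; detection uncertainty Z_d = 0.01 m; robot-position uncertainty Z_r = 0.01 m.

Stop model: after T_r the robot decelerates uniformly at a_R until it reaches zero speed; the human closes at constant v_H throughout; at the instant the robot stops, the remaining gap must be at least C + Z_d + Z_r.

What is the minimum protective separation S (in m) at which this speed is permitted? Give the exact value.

stop time T_s = (17/20)/1 = 0.8500 s
robot in T_r: 0.8500·0.1000 = 0.0850 m
braking distance = 0.8500²/(2·1.0000) = 0.3613 m
human over T_r+T_s: 2.0000·(0.1000+0.8500) = 1.9000 m
margins: 0.0400+0.0100+0.0100 = 0.0600 m
S_min ≈ 0.0850+0.3613+1.9000+0.0600  ⇒  S_min = 77/32 m

S_min = 77/32 m = 2.4062 m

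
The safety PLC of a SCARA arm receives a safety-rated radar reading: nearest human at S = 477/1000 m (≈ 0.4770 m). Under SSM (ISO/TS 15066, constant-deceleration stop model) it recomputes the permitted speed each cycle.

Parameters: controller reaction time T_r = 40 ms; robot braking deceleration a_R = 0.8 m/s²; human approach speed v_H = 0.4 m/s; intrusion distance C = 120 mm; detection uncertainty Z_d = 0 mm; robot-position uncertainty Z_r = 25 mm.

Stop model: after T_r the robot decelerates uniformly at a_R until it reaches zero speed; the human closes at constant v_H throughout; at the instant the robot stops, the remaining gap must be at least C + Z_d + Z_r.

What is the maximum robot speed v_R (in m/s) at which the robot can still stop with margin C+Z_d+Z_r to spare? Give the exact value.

v_R_max = 2/5 m/s = 0.4000 m/s

collect terms ⇒ (5/8)·v_R² + (27/50)·v_R + (-79/250) = 0
  disc = (27/50)² − 4·(5/8)·(-79/250) = 676/625 ; √disc = 26/25
  v_R = (−(27/50) + 26/25) / (2·(5/8)) = 2/5 m/s
check:
stop time T_s = (2/5)/(4/5) = 0.5000 s
robot in T_r: 0.4000·0.0400 = 0.0160 m
braking distance = 0.4000²/(2·0.8000) = 0.1000 m
human over T_r+T_s: 0.4000·(0.0400+0.5000) = 0.2160 m
residual clearance needed = 0.1200+0.0000+0.0250 = 0.1450 m
sum ≈ 0.0160+0.1000+0.2160+0.1450 ≈ 0.4770 m = S ✓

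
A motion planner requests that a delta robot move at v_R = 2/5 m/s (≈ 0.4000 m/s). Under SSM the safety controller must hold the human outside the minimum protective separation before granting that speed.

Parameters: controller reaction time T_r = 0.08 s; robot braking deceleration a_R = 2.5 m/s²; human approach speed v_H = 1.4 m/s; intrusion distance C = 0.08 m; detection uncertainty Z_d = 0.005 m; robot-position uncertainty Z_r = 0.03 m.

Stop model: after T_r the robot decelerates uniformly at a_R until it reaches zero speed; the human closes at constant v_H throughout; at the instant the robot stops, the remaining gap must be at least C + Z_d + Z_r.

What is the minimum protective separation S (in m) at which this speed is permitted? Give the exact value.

braking lasts T_s = (2/5)/(5/2) = 0.1600 s
robot in T_r: 0.4000·0.0800 = 0.0320 m
braking distance = 0.4000²/(2·2.5000) = 0.0320 m
human over T_r+T_s: 1.4000·(0.0800+0.1600) = 0.3360 m
C+Z_d+Z_r = 0.0800+0.0050+0.0300 = 0.1150 m
S_min ≈ 0.0320+0.0320+0.3360+0.1150  ⇒  S_min = 103/200 m

S_min = 103/200 m = 0.5150 m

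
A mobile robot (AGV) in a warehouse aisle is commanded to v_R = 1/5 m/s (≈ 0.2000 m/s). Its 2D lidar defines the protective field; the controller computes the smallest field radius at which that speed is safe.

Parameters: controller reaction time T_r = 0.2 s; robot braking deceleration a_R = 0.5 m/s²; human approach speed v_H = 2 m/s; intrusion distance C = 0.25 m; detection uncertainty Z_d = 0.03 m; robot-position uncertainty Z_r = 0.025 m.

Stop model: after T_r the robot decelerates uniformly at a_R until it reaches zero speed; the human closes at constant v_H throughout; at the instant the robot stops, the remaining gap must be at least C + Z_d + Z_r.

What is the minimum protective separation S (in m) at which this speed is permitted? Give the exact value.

braking lasts T_s = (1/5)/(1/2) = 0.4000 s
robot covers v_R·T_r = 0.2000·0.2000 = 0.0400 m before braking
robot under decel: 0.2000²/(2·0.5000) = 0.0400 m
human over T_r+T_s: 2.0000·(0.2000+0.4000) = 1.2000 m
C+Z_d+Z_r = 0.2500+0.0300+0.0250 = 0.3050 m
S_min ≈ 0.0400+0.0400+1.2000+0.3050  ⇒  S_min = 317/200 m

S_min = 317/200 m = 1.5850 m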